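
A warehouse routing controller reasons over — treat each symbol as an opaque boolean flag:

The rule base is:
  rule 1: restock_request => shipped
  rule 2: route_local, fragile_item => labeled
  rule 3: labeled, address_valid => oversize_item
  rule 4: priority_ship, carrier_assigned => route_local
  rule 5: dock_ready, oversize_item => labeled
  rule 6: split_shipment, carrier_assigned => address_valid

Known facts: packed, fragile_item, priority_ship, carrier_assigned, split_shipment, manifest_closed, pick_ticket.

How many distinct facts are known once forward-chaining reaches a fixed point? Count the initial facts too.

Round 1: rule 4 [priority_ship, carrier_assigned => route_local]; rule 6 [split_shipment, carrier_assigned => address_valid]. New: route_local, address_valid.
Round 2: rule 2 [route_local, fragile_item => labeled]. New: labeled.
Round 3: rule 3 [labeled, address_valid => oversize_item]. New: oversize_item.
Closure: {address_valid, carrier_assigned, fragile_item, labeled, manifest_closed, oversize_item, packed, pick_ticket, priority_ship, route_local, split_shipment} — 11 facts.

11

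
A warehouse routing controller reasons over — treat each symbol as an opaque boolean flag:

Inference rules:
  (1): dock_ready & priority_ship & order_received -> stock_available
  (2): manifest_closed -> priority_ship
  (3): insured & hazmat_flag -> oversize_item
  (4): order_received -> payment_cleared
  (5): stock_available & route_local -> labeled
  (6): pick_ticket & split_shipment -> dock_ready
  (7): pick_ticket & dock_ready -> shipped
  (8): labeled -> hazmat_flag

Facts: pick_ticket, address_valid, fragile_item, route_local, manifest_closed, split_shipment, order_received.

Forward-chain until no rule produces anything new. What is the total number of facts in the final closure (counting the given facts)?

Round 1 — (2), (4), (6), derive priority_ship, payment_cleared, dock_ready.
Round 2 — (1), (7), derive stock_available, shipped.
Round 3 — (5), derive labeled.
Round 4 — (8), derive hazmat_flag.
Closure: {address_valid, dock_ready, fragile_item, hazmat_flag, labeled, manifest_closed, order_received, payment_cleared, pick_ticket, priority_ship, route_local, shipped, split_shipment, stock_available} — 14 facts.

14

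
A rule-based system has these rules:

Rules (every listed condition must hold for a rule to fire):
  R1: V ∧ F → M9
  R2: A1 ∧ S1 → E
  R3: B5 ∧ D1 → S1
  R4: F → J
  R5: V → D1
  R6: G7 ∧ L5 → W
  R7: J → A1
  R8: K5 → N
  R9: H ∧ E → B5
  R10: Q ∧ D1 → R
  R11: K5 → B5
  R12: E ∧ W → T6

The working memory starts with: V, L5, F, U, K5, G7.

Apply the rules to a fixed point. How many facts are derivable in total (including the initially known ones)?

Round 1 — R1, R4, R5, R6, R8, R11, derive M9, J, D1, W, N, B5.
Round 2 — R3, R7, derive S1, A1.
Round 3 — R2, derive E.
Round 4 — R12, derive T6.
Closure: {A1, B5, D1, E, F, G7, J, K5, L5, M9, N, S1, T6, U, V, W} — 16 facts.

16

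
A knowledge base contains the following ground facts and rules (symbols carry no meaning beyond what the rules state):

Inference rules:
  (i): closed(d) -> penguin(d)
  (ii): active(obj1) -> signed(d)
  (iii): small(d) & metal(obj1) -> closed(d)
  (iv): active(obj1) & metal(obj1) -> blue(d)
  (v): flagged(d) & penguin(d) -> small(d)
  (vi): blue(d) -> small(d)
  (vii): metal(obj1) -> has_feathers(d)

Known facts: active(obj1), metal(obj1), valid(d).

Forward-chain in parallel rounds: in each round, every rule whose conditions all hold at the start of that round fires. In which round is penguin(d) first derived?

4

Round 1: (ii) [active(obj1) -> signed(d)]; (iv) [active(obj1) & metal(obj1) -> blue(d)]; (vii) [metal(obj1) -> has_feathers(d)]. Adds signed(d), blue(d), has_feathers(d).
Round 2: (vi) [blue(d) -> small(d)]. Adds small(d).
Round 3: (iii) [small(d) & metal(obj1) -> closed(d)]. Adds closed(d).
Round 4: (i) [closed(d) -> penguin(d)]. Adds penguin(d).
penguin(d) first appears in round 4.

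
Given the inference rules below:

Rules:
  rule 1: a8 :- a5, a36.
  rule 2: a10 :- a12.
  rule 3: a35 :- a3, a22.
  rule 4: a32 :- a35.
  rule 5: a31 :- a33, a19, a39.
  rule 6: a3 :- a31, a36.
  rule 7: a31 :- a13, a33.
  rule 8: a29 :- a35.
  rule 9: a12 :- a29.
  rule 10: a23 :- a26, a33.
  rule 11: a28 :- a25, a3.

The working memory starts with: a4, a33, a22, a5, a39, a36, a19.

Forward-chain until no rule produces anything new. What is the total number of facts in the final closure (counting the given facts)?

15

[1] rule 1 [a8 :- a5, a36.]; rule 5 [a31 :- a33, a19, a39.]. ⇒ new: a8, a31.
[2] rule 6 [a3 :- a31, a36.]. ⇒ new: a3.
[3] rule 3 [a35 :- a3, a22.]. ⇒ new: a35.
[4] rule 4 [a32 :- a35.]; rule 8 [a29 :- a35.]. ⇒ new: a32, a29.
[5] rule 9 [a12 :- a29.]. ⇒ new: a12.
[6] rule 2 [a10 :- a12.]. ⇒ new: a10.
Closure: {a10, a12, a19, a22, a29, a3, a31, a32, a33, a35, a36, a39, a4, a5, a8} — 15 facts.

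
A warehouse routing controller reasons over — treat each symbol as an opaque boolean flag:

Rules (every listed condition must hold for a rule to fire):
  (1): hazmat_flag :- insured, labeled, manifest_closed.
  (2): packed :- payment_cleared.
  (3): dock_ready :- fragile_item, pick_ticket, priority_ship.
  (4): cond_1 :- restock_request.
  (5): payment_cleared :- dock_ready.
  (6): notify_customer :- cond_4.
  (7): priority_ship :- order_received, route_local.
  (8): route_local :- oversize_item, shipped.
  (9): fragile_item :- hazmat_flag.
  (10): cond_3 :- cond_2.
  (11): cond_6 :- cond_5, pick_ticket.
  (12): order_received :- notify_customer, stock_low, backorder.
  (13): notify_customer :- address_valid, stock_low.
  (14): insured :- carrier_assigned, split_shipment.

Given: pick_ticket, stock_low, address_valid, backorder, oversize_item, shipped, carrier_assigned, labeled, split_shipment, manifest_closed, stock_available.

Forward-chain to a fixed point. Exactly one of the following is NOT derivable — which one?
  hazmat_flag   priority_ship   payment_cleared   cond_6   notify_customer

Round 1: (8) [route_local :- oversize_item, shipped.]; (13) [notify_customer :- address_valid, stock_low.]; (14) [insured :- carrier_assigned, split_shipment.]. New: route_local, notify_customer, insured.
Round 2: (1) [hazmat_flag :- insured, labeled, manifest_closed.]; (12) [order_received :- notify_customer, stock_low, backorder.]. New: hazmat_flag, order_received.
Round 3: (7) [priority_ship :- order_received, route_local.]; (9) [fragile_item :- hazmat_flag.]. New: priority_ship, fragile_item.
Round 4: (3) [dock_ready :- fragile_item, pick_ticket, priority_ship.]. New: dock_ready.
Round 5: (5) [payment_cleared :- dock_ready.]. New: payment_cleared.
Round 6: (2) [packed :- payment_cleared.]. New: packed.
Derived: priority_ship (round 3), notify_customer (round 1), hazmat_flag (round 2), payment_cleared (round 5). cond_6 never appears in any round.

cond_6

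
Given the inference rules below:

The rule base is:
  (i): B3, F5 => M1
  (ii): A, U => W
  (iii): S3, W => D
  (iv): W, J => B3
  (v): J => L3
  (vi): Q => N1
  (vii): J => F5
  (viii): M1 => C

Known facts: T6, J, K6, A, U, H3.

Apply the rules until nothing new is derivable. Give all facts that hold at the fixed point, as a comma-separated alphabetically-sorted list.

Round 1: (ii) [A, U => W]; (v) [J => L3]; (vii) [J => F5]. New: W, L3, F5.
Round 2: (iv) [W, J => B3]. New: B3.
Round 3: (i) [B3, F5 => M1]. New: M1.
Round 4: (viii) [M1 => C]. New: C.

A, B3, C, F5, H3, J, K6, L3, M1, T6, U, W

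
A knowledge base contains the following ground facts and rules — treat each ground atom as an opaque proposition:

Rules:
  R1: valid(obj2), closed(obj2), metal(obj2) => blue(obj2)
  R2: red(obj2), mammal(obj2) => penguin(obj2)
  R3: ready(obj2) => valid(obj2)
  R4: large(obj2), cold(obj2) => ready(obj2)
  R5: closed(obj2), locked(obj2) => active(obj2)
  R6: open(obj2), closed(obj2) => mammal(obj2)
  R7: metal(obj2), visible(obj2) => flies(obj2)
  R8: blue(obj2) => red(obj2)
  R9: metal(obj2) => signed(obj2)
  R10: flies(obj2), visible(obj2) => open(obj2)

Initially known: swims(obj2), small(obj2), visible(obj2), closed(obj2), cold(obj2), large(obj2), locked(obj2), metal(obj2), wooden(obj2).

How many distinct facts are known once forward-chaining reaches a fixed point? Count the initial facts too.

Round 1 fires R4, R5, R7, R9, giving ready(obj2), active(obj2), flies(obj2), signed(obj2).
Round 2 fires R3, R10, giving valid(obj2), open(obj2).
Round 3 fires R1, R6, giving blue(obj2), mammal(obj2).
Round 4 fires R8, giving red(obj2).
Round 5 fires R2, giving penguin(obj2).
Closure: {active(obj2), blue(obj2), closed(obj2), cold(obj2), flies(obj2), large(obj2), locked(obj2), mammal(obj2), metal(obj2), open(obj2), penguin(obj2), ready(obj2), red(obj2), signed(obj2), small(obj2), swims(obj2), valid(obj2), visible(obj2), wooden(obj2)} — 19 facts.

19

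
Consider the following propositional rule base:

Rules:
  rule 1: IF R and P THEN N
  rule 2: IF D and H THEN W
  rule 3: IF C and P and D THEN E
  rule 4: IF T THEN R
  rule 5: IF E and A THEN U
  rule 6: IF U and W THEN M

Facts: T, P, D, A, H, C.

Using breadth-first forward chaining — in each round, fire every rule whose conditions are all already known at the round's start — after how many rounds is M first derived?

3

Round 1 fires rule 2, rule 3, rule 4, giving W, E, R.
Round 2 fires rule 1, rule 5, giving N, U.
Round 3 fires rule 6, giving M.
M first appears in round 3.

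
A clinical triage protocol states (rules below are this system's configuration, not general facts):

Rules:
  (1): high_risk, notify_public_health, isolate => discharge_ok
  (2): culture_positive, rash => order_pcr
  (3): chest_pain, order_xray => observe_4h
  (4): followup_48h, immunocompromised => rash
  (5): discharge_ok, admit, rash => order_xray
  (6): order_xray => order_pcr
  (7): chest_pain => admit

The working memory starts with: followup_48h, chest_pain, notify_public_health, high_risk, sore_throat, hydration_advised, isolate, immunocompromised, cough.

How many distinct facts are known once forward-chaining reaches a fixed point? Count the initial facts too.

15

Round 1: (1) [high_risk, notify_public_health, isolate => discharge_ok]; (4) [followup_48h, immunocompromised => rash]; (7) [chest_pain => admit]. New: discharge_ok, rash, admit.
Round 2: (5) [discharge_ok, admit, rash => order_xray]. New: order_xray.
Round 3: (3) [chest_pain, order_xray => observe_4h]; (6) [order_xray => order_pcr]. New: observe_4h, order_pcr.
Closure: {admit, chest_pain, cough, discharge_ok, followup_48h, high_risk, hydration_advised, immunocompromised, isolate, notify_public_health, observe_4h, order_pcr, order_xray, rash, sore_throat} — 15 facts.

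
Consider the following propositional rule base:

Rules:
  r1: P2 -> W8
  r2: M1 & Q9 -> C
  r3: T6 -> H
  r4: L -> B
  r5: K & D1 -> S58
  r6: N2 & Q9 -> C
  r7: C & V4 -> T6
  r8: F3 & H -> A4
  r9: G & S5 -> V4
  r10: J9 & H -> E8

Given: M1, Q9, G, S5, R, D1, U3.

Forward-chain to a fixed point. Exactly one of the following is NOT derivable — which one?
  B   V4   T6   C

B

Round 1: r2 [M1 & Q9 -> C]; r9 [G & S5 -> V4]. Adds C, V4.
Round 2: r7 [C & V4 -> T6]. Adds T6.
Round 3: r3 [T6 -> H]. Adds H.
Derived: C (round 1), V4 (round 1), T6 (round 2). B never appears in any round.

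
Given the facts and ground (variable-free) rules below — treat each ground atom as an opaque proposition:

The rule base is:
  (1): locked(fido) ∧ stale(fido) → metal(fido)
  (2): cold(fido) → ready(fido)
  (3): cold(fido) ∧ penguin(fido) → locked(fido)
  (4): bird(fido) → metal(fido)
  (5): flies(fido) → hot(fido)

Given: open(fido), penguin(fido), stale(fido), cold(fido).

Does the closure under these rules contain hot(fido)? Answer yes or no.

Round 1 fires (2), (3), giving ready(fido), locked(fido).
Round 2 fires (1), giving metal(fido).
Fixed point reached. hot(fido) is concluded only by (5); (5) needs flies(fido) (never derived).

no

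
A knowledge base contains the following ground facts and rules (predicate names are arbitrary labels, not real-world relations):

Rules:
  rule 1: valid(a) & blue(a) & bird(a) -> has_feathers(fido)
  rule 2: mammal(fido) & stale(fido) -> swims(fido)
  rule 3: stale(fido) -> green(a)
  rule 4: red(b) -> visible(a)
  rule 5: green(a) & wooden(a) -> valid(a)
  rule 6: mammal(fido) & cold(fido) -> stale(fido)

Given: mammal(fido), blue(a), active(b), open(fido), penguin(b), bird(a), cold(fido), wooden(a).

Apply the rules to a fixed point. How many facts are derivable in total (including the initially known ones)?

Round 1 — rule 6, derive stale(fido).
Round 2 — rule 2, rule 3, derive swims(fido), green(a).
Round 3 — rule 5, derive valid(a).
Round 4 — rule 1, derive has_feathers(fido).
Closure: {active(b), bird(a), blue(a), cold(fido), green(a), has_feathers(fido), mammal(fido), open(fido), penguin(b), stale(fido), swims(fido), valid(a), wooden(a)} — 13 facts.

13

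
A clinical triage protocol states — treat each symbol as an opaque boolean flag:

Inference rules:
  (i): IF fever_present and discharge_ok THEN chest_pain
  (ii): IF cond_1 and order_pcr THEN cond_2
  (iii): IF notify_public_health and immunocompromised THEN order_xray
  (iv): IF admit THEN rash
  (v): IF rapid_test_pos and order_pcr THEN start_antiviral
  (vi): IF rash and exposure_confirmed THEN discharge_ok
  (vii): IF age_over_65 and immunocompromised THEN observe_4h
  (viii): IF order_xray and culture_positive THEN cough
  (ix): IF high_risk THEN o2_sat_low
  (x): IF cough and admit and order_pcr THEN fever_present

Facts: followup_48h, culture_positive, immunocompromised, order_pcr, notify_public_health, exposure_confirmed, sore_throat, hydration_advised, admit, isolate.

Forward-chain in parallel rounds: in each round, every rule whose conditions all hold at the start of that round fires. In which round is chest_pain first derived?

4

[1] (iii) [IF notify_public_health and immunocompromised THEN order_xray]; (iv) [IF admit THEN rash]. ⇒ new: order_xray, rash.
[2] (vi) [IF rash and exposure_confirmed THEN discharge_ok]; (viii) [IF order_xray and culture_positive THEN cough]. ⇒ new: discharge_ok, cough.
[3] (x) [IF cough and admit and order_pcr THEN fever_present]. ⇒ new: fever_present.
[4] (i) [IF fever_present and discharge_ok THEN chest_pain]. ⇒ new: chest_pain.
chest_pain first appears in round 4.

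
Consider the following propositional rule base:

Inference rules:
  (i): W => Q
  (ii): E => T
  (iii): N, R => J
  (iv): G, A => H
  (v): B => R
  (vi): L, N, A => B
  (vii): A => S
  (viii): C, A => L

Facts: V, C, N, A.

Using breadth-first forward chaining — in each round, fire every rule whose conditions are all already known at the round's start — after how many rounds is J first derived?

Round 1: (vii) [A => S]; (viii) [C, A => L]. Adds S, L.
Round 2: (vi) [L, N, A => B]. Adds B.
Round 3: (v) [B => R]. Adds R.
Round 4: (iii) [N, R => J]. Adds J.
J first appears in round 4.

4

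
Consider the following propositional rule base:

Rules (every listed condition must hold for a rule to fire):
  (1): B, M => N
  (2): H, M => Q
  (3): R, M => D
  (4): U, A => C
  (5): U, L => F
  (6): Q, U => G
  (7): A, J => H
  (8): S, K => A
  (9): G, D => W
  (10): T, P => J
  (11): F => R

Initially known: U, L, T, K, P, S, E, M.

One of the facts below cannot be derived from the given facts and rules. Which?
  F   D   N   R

Round 1: (5) [U, L => F]; (8) [S, K => A]; (10) [T, P => J]. Adds F, A, J.
Round 2: (4) [U, A => C]; (7) [A, J => H]; (11) [F => R]. Adds C, H, R.
Round 3: (2) [H, M => Q]; (3) [R, M => D]. Adds Q, D.
Round 4: (6) [Q, U => G]. Adds G.
Round 5: (9) [G, D => W]. Adds W.
Derived: D (round 3), R (round 2), F (round 1). N never appears in any round.

N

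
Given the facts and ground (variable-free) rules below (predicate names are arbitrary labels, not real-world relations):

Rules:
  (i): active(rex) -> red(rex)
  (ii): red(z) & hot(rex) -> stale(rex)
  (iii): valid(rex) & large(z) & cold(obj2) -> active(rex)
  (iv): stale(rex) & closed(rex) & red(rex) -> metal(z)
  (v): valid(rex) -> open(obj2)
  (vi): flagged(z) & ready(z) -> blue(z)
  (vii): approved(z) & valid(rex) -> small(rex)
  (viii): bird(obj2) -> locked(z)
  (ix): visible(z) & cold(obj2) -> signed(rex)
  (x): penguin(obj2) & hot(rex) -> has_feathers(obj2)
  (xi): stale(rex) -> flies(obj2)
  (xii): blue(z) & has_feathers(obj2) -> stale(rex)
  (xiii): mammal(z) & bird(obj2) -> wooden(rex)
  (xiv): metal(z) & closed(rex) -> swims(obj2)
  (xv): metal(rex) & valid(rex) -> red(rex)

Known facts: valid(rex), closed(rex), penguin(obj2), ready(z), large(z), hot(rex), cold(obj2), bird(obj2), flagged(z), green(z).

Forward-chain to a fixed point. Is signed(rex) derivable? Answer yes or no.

no

Round 1 — (iii), (v), (vi), (viii), (x), derive active(rex), open(obj2), blue(z), locked(z), has_feathers(obj2).
Round 2 — (i), (xii), derive red(rex), stale(rex).
Round 3 — (iv), (xi), derive metal(z), flies(obj2).
Round 4 — (xiv), derive swims(obj2).
Fixed point reached. signed(rex) is concluded only by (ix); (ix) needs visible(z) (never derived).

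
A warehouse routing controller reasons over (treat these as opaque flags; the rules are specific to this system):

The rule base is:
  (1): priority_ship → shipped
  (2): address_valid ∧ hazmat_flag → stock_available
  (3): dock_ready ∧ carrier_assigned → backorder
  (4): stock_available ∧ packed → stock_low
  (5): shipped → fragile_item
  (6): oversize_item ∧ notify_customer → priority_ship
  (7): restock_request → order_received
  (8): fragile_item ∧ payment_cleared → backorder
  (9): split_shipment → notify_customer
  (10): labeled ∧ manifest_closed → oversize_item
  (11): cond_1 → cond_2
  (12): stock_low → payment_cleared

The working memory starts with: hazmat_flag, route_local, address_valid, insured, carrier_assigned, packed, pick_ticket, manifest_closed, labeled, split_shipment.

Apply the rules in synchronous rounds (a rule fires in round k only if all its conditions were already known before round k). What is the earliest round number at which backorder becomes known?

Round 1 fires (2), (9), (10), giving stock_available, notify_customer, oversize_item.
Round 2 fires (4), (6), giving stock_low, priority_ship.
Round 3 fires (1), (12), giving shipped, payment_cleared.
Round 4 fires (5), giving fragile_item.
Round 5 fires (8), giving backorder.
backorder first appears in round 5.

5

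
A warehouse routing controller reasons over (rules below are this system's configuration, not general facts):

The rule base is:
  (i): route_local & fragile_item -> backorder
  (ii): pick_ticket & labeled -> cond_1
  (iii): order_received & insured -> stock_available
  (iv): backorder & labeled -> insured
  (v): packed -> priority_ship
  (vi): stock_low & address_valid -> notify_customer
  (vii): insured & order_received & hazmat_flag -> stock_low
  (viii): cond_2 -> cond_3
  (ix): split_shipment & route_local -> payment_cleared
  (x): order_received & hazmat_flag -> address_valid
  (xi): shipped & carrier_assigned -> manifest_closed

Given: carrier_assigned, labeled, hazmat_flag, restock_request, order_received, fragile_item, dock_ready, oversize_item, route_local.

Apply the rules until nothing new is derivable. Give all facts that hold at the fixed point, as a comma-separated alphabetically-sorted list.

Round 1 fires (i), (x), giving backorder, address_valid.
Round 2 fires (iv), giving insured.
Round 3 fires (iii), (vii), giving stock_available, stock_low.
Round 4 fires (vi), giving notify_customer.

address_valid, backorder, carrier_assigned, dock_ready, fragile_item, hazmat_flag, insured, labeled, notify_customer, order_received, oversize_item, restock_request, route_local, stock_available, stock_low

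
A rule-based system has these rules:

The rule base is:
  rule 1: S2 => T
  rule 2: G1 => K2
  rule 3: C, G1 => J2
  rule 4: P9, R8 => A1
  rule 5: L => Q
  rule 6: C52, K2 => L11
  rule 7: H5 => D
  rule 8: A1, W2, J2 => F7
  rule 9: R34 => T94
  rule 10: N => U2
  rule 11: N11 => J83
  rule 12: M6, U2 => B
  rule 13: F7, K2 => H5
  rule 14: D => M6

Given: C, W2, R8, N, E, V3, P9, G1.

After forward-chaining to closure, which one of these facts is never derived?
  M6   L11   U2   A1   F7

Round 1 fires rule 2, rule 3, rule 4, rule 10, giving K2, J2, A1, U2.
Round 2 fires rule 8, giving F7.
Round 3 fires rule 13, giving H5.
Round 4 fires rule 7, giving D.
Round 5 fires rule 14, giving M6.
Round 6 fires rule 12, giving B.
Derived: A1 (round 1), M6 (round 5), F7 (round 2), U2 (round 1). L11 never appears in any round.

L11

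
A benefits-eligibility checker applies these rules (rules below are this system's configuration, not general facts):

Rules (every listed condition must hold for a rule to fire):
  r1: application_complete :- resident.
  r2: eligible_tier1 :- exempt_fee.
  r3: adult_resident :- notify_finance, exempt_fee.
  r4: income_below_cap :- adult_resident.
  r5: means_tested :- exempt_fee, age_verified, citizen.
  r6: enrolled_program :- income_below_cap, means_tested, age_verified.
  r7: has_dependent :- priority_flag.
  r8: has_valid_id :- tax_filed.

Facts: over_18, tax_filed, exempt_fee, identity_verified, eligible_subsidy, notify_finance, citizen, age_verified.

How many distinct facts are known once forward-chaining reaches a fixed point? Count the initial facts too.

Round 1: r2 [eligible_tier1 :- exempt_fee.]; r3 [adult_resident :- notify_finance, exempt_fee.]; r5 [means_tested :- exempt_fee, age_verified, citizen.]; r8 [has_valid_id :- tax_filed.]. Adds eligible_tier1, adult_resident, means_tested, has_valid_id.
Round 2: r4 [income_below_cap :- adult_resident.]. Adds income_below_cap.
Round 3: r6 [enrolled_program :- income_below_cap, means_tested, age_verified.]. Adds enrolled_program.
Closure: {adult_resident, age_verified, citizen, eligible_subsidy, eligible_tier1, enrolled_program, exempt_fee, has_valid_id, identity_verified, income_below_cap, means_tested, notify_finance, over_18, tax_filed} — 14 facts.

14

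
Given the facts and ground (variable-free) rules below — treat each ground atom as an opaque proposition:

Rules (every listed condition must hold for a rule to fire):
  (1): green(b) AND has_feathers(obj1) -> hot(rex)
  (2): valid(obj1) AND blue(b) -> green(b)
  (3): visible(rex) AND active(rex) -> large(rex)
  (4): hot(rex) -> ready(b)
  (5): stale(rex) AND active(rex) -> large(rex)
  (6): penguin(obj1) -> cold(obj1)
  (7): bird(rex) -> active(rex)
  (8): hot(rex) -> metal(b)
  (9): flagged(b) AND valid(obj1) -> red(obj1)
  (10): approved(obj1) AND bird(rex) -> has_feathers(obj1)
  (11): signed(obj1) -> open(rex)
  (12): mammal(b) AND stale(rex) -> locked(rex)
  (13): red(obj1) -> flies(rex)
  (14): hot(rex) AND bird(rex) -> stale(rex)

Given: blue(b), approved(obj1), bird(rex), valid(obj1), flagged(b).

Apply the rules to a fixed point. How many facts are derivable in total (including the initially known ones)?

15

Round 1 — (2), (7), (9), (10), derive green(b), active(rex), red(obj1), has_feathers(obj1).
Round 2 — (1), (13), derive hot(rex), flies(rex).
Round 3 — (4), (8), (14), derive ready(b), metal(b), stale(rex).
Round 4 — (5), derive large(rex).
Closure: {active(rex), approved(obj1), bird(rex), blue(b), flagged(b), flies(rex), green(b), has_feathers(obj1), hot(rex), large(rex), metal(b), ready(b), red(obj1), stale(rex), valid(obj1)} — 15 facts.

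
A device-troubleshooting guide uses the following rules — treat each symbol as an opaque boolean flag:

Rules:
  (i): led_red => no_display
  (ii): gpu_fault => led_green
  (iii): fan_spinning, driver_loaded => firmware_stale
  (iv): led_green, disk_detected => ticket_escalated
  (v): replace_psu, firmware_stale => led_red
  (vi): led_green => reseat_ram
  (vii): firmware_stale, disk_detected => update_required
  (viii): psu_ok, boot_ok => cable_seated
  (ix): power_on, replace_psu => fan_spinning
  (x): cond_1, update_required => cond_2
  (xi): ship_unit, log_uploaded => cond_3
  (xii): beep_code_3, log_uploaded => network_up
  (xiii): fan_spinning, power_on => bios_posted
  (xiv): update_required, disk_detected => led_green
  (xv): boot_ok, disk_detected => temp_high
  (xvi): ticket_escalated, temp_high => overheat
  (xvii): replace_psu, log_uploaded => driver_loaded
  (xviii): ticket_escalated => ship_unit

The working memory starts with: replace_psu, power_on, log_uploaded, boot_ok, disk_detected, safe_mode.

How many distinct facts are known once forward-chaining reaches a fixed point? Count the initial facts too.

20

Round 1 fires (ix), (xv), (xvii), giving fan_spinning, temp_high, driver_loaded.
Round 2 fires (iii), (xiii), giving firmware_stale, bios_posted.
Round 3 fires (v), (vii), giving led_red, update_required.
Round 4 fires (i), (xiv), giving no_display, led_green.
Round 5 fires (iv), (vi), giving ticket_escalated, reseat_ram.
Round 6 fires (xvi), (xviii), giving overheat, ship_unit.
Round 7 fires (xi), giving cond_3.
Closure: {bios_posted, boot_ok, cond_3, disk_detected, driver_loaded, fan_spinning, firmware_stale, led_green, led_red, log_uploaded, no_display, overheat, power_on, replace_psu, reseat_ram, safe_mode, ship_unit, temp_high, ticket_escalated, update_required} — 20 facts.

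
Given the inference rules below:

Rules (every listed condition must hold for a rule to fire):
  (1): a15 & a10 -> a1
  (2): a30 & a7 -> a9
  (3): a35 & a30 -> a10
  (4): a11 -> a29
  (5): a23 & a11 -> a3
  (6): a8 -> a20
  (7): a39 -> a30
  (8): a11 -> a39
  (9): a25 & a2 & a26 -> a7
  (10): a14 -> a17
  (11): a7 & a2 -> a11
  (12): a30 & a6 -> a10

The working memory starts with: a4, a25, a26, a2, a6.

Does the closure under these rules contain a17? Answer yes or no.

no

Round 1: (9) [a25 & a2 & a26 -> a7]. Adds a7.
Round 2: (11) [a7 & a2 -> a11]. Adds a11.
Round 3: (4) [a11 -> a29]; (8) [a11 -> a39]. Adds a29, a39.
Round 4: (7) [a39 -> a30]. Adds a30.
Round 5: (2) [a30 & a7 -> a9]; (12) [a30 & a6 -> a10]. Adds a9, a10.
Fixed point reached. a17 is concluded only by (10); (10) needs a14 (never derived).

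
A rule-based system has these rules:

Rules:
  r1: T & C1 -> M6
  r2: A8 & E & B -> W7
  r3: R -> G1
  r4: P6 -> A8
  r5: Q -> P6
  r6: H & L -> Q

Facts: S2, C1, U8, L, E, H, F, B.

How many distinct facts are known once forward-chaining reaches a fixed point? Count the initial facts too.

Round 1 fires r6, giving Q.
Round 2 fires r5, giving P6.
Round 3 fires r4, giving A8.
Round 4 fires r2, giving W7.
Closure: {A8, B, C1, E, F, H, L, P6, Q, S2, U8, W7} — 12 facts.

12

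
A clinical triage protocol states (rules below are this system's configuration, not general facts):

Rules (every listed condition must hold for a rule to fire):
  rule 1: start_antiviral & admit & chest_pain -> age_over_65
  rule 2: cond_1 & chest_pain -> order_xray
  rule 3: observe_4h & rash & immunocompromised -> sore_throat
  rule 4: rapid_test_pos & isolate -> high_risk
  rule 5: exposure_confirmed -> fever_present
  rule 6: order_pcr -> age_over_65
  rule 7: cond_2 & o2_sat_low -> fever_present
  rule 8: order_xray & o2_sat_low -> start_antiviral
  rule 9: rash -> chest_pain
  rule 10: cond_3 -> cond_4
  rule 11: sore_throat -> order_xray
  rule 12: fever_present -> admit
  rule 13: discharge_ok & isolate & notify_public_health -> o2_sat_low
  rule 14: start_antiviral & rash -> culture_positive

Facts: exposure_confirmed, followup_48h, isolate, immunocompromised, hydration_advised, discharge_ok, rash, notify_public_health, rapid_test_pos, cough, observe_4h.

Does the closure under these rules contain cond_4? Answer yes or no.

Round 1: rule 3 [observe_4h & rash & immunocompromised -> sore_throat]; rule 4 [rapid_test_pos & isolate -> high_risk]; rule 5 [exposure_confirmed -> fever_present]; rule 9 [rash -> chest_pain]; rule 13 [discharge_ok & isolate & notify_public_health -> o2_sat_low]. New: sore_throat, high_risk, fever_present, chest_pain, o2_sat_low.
Round 2: rule 11 [sore_throat -> order_xray]; rule 12 [fever_present -> admit]. New: order_xray, admit.
Round 3: rule 8 [order_xray & o2_sat_low -> start_antiviral]. New: start_antiviral.
Round 4: rule 1 [start_antiviral & admit & chest_pain -> age_over_65]; rule 14 [start_antiviral & rash -> culture_positive]. New: age_over_65, culture_positive.
Fixed point reached. cond_4 is concluded only by rule 10; rule 10 needs cond_3 (never derived).

no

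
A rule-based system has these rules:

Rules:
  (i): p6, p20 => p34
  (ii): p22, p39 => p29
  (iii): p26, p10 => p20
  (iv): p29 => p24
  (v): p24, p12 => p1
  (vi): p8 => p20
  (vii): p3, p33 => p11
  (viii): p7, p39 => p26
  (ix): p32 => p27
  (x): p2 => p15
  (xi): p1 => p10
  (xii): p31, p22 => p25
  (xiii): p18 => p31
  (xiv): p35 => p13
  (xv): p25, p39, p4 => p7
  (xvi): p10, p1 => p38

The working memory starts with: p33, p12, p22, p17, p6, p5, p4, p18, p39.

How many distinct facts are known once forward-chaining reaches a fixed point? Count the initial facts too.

Round 1: (ii) [p22, p39 => p29]; (xiii) [p18 => p31]. Adds p29, p31.
Round 2: (iv) [p29 => p24]; (xii) [p31, p22 => p25]. Adds p24, p25.
Round 3: (v) [p24, p12 => p1]; (xv) [p25, p39, p4 => p7]. Adds p1, p7.
Round 4: (viii) [p7, p39 => p26]; (xi) [p1 => p10]. Adds p26, p10.
Round 5: (iii) [p26, p10 => p20]; (xvi) [p10, p1 => p38]. Adds p20, p38.
Round 6: (i) [p6, p20 => p34]. Adds p34.
Closure: {p1, p10, p12, p17, p18, p20, p22, p24, p25, p26, p29, p31, p33, p34, p38, p39, p4, p5, p6, p7} — 20 facts.

20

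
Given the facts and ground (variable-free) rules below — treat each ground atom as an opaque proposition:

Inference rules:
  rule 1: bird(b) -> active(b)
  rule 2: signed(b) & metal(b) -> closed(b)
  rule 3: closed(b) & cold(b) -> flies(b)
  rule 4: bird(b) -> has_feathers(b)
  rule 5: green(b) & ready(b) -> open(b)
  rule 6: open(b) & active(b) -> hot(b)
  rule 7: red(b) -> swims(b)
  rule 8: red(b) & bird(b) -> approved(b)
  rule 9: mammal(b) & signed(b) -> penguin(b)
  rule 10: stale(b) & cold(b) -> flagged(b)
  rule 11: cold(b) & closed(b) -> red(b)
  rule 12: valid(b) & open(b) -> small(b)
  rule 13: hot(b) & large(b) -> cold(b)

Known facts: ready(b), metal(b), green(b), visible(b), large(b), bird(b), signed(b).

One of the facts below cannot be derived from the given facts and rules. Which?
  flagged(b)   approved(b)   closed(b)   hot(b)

flagged(b)

Round 1 fires rule 1, rule 2, rule 4, rule 5, giving active(b), closed(b), has_feathers(b), open(b).
Round 2 fires rule 6, giving hot(b).
Round 3 fires rule 13, giving cold(b).
Round 4 fires rule 3, rule 11, giving flies(b), red(b).
Round 5 fires rule 7, rule 8, giving swims(b), approved(b).
Derived: closed(b) (round 1), hot(b) (round 2), approved(b) (round 5). flagged(b) never appears in any round.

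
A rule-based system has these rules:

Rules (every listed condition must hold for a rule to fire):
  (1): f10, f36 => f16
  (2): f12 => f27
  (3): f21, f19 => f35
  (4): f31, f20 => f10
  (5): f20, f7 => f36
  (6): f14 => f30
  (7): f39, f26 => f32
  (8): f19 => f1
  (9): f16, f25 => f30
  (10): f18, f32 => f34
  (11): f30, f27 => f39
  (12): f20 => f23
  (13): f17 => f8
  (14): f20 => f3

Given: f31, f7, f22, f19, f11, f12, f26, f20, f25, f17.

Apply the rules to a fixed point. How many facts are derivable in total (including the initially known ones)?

Round 1: (2) [f12 => f27]; (4) [f31, f20 => f10]; (5) [f20, f7 => f36]; (8) [f19 => f1]; (12) [f20 => f23]; (13) [f17 => f8]; (14) [f20 => f3]. New: f27, f10, f36, f1, f23, f8, f3.
Round 2: (1) [f10, f36 => f16]. New: f16.
Round 3: (9) [f16, f25 => f30]. New: f30.
Round 4: (11) [f30, f27 => f39]. New: f39.
Round 5: (7) [f39, f26 => f32]. New: f32.
Closure: {f1, f10, f11, f12, f16, f17, f19, f20, f22, f23, f25, f26, f27, f3, f30, f31, f32, f36, f39, f7, f8} — 21 facts.

21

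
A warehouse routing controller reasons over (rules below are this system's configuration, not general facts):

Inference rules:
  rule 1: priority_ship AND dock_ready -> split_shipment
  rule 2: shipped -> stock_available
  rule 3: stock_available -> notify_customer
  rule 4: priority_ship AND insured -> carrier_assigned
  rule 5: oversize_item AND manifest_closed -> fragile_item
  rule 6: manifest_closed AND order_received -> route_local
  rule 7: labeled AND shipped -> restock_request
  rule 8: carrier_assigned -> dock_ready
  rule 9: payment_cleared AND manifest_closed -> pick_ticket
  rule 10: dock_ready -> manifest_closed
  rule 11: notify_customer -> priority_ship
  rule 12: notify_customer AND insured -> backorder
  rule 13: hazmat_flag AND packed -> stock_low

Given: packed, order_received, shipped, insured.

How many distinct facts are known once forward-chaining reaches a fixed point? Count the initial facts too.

Round 1 fires rule 2, giving stock_available.
Round 2 fires rule 3, giving notify_customer.
Round 3 fires rule 11, rule 12, giving priority_ship, backorder.
Round 4 fires rule 4, giving carrier_assigned.
Round 5 fires rule 8, giving dock_ready.
Round 6 fires rule 1, rule 10, giving split_shipment, manifest_closed.
Round 7 fires rule 6, giving route_local.
Closure: {backorder, carrier_assigned, dock_ready, insured, manifest_closed, notify_customer, order_received, packed, priority_ship, route_local, shipped, split_shipment, stock_available} — 13 facts.

13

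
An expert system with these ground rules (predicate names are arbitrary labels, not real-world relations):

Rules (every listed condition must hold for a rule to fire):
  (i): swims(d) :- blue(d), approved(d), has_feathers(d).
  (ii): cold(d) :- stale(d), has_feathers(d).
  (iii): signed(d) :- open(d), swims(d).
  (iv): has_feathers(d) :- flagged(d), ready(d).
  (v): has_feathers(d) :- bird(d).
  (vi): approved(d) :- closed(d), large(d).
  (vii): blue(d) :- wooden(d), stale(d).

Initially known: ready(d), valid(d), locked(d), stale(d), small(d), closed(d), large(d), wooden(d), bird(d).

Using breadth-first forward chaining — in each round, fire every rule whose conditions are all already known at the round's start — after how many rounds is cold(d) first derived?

2

Round 1 — (v), (vi), (vii), derive has_feathers(d), approved(d), blue(d).
Round 2 — (i), (ii), derive swims(d), cold(d).
cold(d) first appears in round 2.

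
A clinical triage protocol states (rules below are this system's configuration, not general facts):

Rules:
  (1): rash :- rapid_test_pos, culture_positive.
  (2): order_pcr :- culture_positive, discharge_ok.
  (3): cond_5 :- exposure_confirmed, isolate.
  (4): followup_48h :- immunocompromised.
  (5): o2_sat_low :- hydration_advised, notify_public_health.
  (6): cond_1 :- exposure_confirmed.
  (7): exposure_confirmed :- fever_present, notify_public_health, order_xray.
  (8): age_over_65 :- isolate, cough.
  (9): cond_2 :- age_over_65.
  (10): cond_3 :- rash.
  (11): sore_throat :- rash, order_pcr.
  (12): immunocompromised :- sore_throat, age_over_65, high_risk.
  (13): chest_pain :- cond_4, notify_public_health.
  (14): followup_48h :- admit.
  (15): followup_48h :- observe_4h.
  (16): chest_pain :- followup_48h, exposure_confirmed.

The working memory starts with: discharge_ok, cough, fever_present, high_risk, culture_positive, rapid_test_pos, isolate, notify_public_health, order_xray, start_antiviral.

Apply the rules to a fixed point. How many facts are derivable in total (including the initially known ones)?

22

[1] (1) [rash :- rapid_test_pos, culture_positive.]; (2) [order_pcr :- culture_positive, discharge_ok.]; (7) [exposure_confirmed :- fever_present, notify_public_health, order_xray.]; (8) [age_over_65 :- isolate, cough.]. ⇒ new: rash, order_pcr, exposure_confirmed, age_over_65.
[2] (3) [cond_5 :- exposure_confirmed, isolate.]; (6) [cond_1 :- exposure_confirmed.]; (9) [cond_2 :- age_over_65.]; (10) [cond_3 :- rash.]; (11) [sore_throat :- rash, order_pcr.]. ⇒ new: cond_5, cond_1, cond_2, cond_3, sore_throat.
[3] (12) [immunocompromised :- sore_throat, age_over_65, high_risk.]. ⇒ new: immunocompromised.
[4] (4) [followup_48h :- immunocompromised.]. ⇒ new: followup_48h.
[5] (16) [chest_pain :- followup_48h, exposure_confirmed.]. ⇒ new: chest_pain.
Closure: {age_over_65, chest_pain, cond_1, cond_2, cond_3, cond_5, cough, culture_positive, discharge_ok, exposure_confirmed, fever_present, followup_48h, high_risk, immunocompromised, isolate, notify_public_health, order_pcr, order_xray, rapid_test_pos, rash, sore_throat, start_antiviral} — 22 facts.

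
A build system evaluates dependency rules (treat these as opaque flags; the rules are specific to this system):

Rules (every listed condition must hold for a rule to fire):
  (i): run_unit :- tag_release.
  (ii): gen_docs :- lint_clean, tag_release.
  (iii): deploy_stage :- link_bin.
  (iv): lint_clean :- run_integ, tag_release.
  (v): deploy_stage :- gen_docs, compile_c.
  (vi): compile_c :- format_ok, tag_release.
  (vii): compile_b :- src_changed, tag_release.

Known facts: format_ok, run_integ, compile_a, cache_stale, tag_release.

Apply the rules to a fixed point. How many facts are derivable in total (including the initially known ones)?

10

Round 1: (i) [run_unit :- tag_release.]; (iv) [lint_clean :- run_integ, tag_release.]; (vi) [compile_c :- format_ok, tag_release.]. New: run_unit, lint_clean, compile_c.
Round 2: (ii) [gen_docs :- lint_clean, tag_release.]. New: gen_docs.
Round 3: (v) [deploy_stage :- gen_docs, compile_c.]. New: deploy_stage.
Closure: {cache_stale, compile_a, compile_c, deploy_stage, format_ok, gen_docs, lint_clean, run_integ, run_unit, tag_release} — 10 facts.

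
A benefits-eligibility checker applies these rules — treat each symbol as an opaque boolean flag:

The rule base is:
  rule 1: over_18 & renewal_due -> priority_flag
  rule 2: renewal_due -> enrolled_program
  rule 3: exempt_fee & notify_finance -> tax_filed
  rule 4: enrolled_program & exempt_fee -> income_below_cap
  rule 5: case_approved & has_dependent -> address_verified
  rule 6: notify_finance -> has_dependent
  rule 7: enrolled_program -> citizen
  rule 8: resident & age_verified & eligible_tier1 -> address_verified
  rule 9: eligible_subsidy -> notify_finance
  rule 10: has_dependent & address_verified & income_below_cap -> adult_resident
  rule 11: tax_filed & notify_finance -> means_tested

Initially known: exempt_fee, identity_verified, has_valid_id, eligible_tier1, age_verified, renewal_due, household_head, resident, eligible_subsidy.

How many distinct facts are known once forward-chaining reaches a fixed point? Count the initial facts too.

Round 1: rule 2 [renewal_due -> enrolled_program]; rule 8 [resident & age_verified & eligible_tier1 -> address_verified]; rule 9 [eligible_subsidy -> notify_finance]. Adds enrolled_program, address_verified, notify_finance.
Round 2: rule 3 [exempt_fee & notify_finance -> tax_filed]; rule 4 [enrolled_program & exempt_fee -> income_below_cap]; rule 6 [notify_finance -> has_dependent]; rule 7 [enrolled_program -> citizen]. Adds tax_filed, income_below_cap, has_dependent, citizen.
Round 3: rule 10 [has_dependent & address_verified & income_below_cap -> adult_resident]; rule 11 [tax_filed & notify_finance -> means_tested]. Adds adult_resident, means_tested.
Closure: {address_verified, adult_resident, age_verified, citizen, eligible_subsidy, eligible_tier1, enrolled_program, exempt_fee, has_dependent, has_valid_id, household_head, identity_verified, income_below_cap, means_tested, notify_finance, renewal_due, resident, tax_filed} — 18 facts.

18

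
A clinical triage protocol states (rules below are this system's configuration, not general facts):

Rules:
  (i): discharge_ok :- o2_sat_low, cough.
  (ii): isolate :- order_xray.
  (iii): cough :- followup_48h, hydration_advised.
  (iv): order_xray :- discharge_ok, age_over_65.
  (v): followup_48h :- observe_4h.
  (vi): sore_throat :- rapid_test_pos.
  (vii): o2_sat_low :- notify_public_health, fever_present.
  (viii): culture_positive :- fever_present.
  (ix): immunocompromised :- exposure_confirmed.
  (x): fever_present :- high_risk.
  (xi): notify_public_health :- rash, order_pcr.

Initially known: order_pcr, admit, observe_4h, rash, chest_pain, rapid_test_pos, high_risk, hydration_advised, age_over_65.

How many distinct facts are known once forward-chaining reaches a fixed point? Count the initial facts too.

19

[1] (v) [followup_48h :- observe_4h.]; (vi) [sore_throat :- rapid_test_pos.]; (x) [fever_present :- high_risk.]; (xi) [notify_public_health :- rash, order_pcr.]. ⇒ new: followup_48h, sore_throat, fever_present, notify_public_health.
[2] (iii) [cough :- followup_48h, hydration_advised.]; (vii) [o2_sat_low :- notify_public_health, fever_present.]; (viii) [culture_positive :- fever_present.]. ⇒ new: cough, o2_sat_low, culture_positive.
[3] (i) [discharge_ok :- o2_sat_low, cough.]. ⇒ new: discharge_ok.
[4] (iv) [order_xray :- discharge_ok, age_over_65.]. ⇒ new: order_xray.
[5] (ii) [isolate :- order_xray.]. ⇒ new: isolate.
Closure: {admit, age_over_65, chest_pain, cough, culture_positive, discharge_ok, fever_present, followup_48h, high_risk, hydration_advised, isolate, notify_public_health, o2_sat_low, observe_4h, order_pcr, order_xray, rapid_test_pos, rash, sore_throat} — 19 facts.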